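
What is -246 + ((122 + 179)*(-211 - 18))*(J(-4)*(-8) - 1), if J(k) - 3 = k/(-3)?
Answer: 7374665/3 ≈ 2.4582e+6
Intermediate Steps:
J(k) = 3 - k/3 (J(k) = 3 + k/(-3) = 3 + k*(-1/3) = 3 - k/3)
-246 + ((122 + 179)*(-211 - 18))*(J(-4)*(-8) - 1) = -246 + ((122 + 179)*(-211 - 18))*((3 - 1/3*(-4))*(-8) - 1) = -246 + (301*(-229))*((3 + 4/3)*(-8) - 1) = -246 - 68929*((13/3)*(-8) - 1) = -246 - 68929*(-104/3 - 1) = -246 - 68929*(-107/3) = -246 + 7375403/3 = 7374665/3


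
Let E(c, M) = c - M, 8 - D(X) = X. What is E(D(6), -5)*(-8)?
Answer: -56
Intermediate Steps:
D(X) = 8 - X
E(D(6), -5)*(-8) = ((8 - 1*6) - 1*(-5))*(-8) = ((8 - 6) + 5)*(-8) = (2 + 5)*(-8) = 7*(-8) = -56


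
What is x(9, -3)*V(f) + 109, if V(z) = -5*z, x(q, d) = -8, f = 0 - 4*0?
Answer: 109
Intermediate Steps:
f = 0 (f = 0 + 0 = 0)
x(9, -3)*V(f) + 109 = -(-40)*0 + 109 = -8*0 + 109 = 0 + 109 = 109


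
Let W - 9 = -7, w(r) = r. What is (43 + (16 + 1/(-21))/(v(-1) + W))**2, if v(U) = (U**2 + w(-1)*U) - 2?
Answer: 4583881/1764 ≈ 2598.6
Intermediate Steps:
W = 2 (W = 9 - 7 = 2)
v(U) = -2 + U**2 - U (v(U) = (U**2 - U) - 2 = -2 + U**2 - U)
(43 + (16 + 1/(-21))/(v(-1) + W))**2 = (43 + (16 + 1/(-21))/((-2 + (-1)**2 - 1*(-1)) + 2))**2 = (43 + (16 - 1/21)/((-2 + 1 + 1) + 2))**2 = (43 + 335/(21*(0 + 2)))**2 = (43 + (335/21)/2)**2 = (43 + (335/21)*(1/2))**2 = (43 + 335/42)**2 = (2141/42)**2 = 4583881/1764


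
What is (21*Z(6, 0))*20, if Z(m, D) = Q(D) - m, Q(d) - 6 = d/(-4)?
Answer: 0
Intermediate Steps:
Q(d) = 6 - d/4 (Q(d) = 6 + d/(-4) = 6 + d*(-1/4) = 6 - d/4)
Z(m, D) = 6 - m - D/4 (Z(m, D) = (6 - D/4) - m = 6 - m - D/4)
(21*Z(6, 0))*20 = (21*(6 - 1*6 - 1/4*0))*20 = (21*(6 - 6 + 0))*20 = (21*0)*20 = 0*20 = 0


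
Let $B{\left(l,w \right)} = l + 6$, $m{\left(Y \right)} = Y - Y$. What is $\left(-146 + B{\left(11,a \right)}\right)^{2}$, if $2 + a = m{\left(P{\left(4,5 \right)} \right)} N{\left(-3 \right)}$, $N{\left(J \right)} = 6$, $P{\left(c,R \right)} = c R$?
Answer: $16641$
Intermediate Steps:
$P{\left(c,R \right)} = R c$
$m{\left(Y \right)} = 0$
$a = -2$ ($a = -2 + 0 \cdot 6 = -2 + 0 = -2$)
$B{\left(l,w \right)} = 6 + l$
$\left(-146 + B{\left(11,a \right)}\right)^{2} = \left(-146 + \left(6 + 11\right)\right)^{2} = \left(-146 + 17\right)^{2} = \left(-129\right)^{2} = 16641$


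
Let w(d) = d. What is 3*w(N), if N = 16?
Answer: 48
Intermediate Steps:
3*w(N) = 3*16 = 48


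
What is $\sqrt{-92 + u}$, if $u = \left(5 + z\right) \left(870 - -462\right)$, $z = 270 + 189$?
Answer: $2 \sqrt{154489} \approx 786.1$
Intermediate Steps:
$z = 459$
$u = 618048$ ($u = \left(5 + 459\right) \left(870 - -462\right) = 464 \left(870 + 462\right) = 464 \cdot 1332 = 618048$)
$\sqrt{-92 + u} = \sqrt{-92 + 618048} = \sqrt{617956} = 2 \sqrt{154489}$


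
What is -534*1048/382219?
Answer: -559632/382219 ≈ -1.4642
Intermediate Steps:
-534*1048/382219 = -559632*1/382219 = -559632/382219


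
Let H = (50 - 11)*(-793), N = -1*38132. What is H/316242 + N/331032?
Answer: -154838657/726987651 ≈ -0.21299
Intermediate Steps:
N = -38132
H = -30927 (H = 39*(-793) = -30927)
H/316242 + N/331032 = -30927/316242 - 38132/331032 = -30927*1/316242 - 38132*1/331032 = -10309/105414 - 9533/82758 = -154838657/726987651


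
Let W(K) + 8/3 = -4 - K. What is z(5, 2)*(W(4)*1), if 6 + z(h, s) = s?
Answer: 128/3 ≈ 42.667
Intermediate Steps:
z(h, s) = -6 + s
W(K) = -20/3 - K (W(K) = -8/3 + (-4 - K) = -20/3 - K)
z(5, 2)*(W(4)*1) = (-6 + 2)*((-20/3 - 1*4)*1) = -4*(-20/3 - 4) = -(-128)/3 = -4*(-32/3) = 128/3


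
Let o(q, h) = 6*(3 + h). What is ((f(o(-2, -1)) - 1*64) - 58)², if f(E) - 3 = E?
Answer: 11449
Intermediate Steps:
o(q, h) = 18 + 6*h
f(E) = 3 + E
((f(o(-2, -1)) - 1*64) - 58)² = (((3 + (18 + 6*(-1))) - 1*64) - 58)² = (((3 + (18 - 6)) - 64) - 58)² = (((3 + 12) - 64) - 58)² = ((15 - 64) - 58)² = (-49 - 58)² = (-107)² = 11449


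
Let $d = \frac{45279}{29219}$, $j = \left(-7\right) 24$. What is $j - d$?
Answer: $- \frac{4954071}{29219} \approx -169.55$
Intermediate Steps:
$j = -168$
$d = \frac{45279}{29219}$ ($d = 45279 \cdot \frac{1}{29219} = \frac{45279}{29219} \approx 1.5496$)
$j - d = -168 - \frac{45279}{29219} = - \frac{4954071}{29219}$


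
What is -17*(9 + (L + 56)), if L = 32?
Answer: -1649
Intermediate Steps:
-17*(9 + (L + 56)) = -17*(9 + (32 + 56)) = -17*(9 + 88) = -17*97 = -1649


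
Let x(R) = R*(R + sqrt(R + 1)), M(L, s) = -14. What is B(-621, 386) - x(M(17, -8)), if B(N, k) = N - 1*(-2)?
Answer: -815 + 14*I*sqrt(13) ≈ -815.0 + 50.478*I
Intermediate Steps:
B(N, k) = 2 + N (B(N, k) = N + 2 = 2 + N)
x(R) = R*(R + sqrt(1 + R))
B(-621, 386) - x(M(17, -8)) = (2 - 621) - (-14)*(-14 + sqrt(1 - 14)) = -619 - (-14)*(-14 + sqrt(-13)) = -619 - (-14)*(-14 + I*sqrt(13)) = -619 - (196 - 14*I*sqrt(13)) = -619 + (-196 + 14*I*sqrt(13)) = -815 + 14*I*sqrt(13)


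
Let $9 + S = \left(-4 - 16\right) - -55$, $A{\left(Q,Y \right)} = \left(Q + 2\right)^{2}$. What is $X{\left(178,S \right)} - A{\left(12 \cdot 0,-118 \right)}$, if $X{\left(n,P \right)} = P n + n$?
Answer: $4802$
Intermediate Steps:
$A{\left(Q,Y \right)} = \left(2 + Q\right)^{2}$
$S = 26$ ($S = -9 - -35 = -9 + \left(\left(-4 - 16\right) + 55\right) = -9 + \left(-20 + 55\right) = -9 + 35 = 26$)
$X{\left(n,P \right)} = n + P n$
$X{\left(178,S \right)} - A{\left(12 \cdot 0,-118 \right)} = 178 \left(1 + 26\right) - \left(2 + 12 \cdot 0\right)^{2} = 178 \cdot 27 - \left(2 + 0\right)^{2} = 4806 - 2^{2} = 4806 - 4 = 4802$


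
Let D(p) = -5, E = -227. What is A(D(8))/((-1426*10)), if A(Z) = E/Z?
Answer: -227/71300 ≈ -0.0031837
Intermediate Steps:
A(Z) = -227/Z
A(D(8))/((-1426*10)) = (-227/(-5))/((-1426*10)) = -227*(-1/5)/(-14260) = (227/5)*(-1/14260) = -227/71300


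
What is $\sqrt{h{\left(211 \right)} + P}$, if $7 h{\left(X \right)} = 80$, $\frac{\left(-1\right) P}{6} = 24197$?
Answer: $\frac{i \sqrt{7113358}}{7} \approx 381.01 i$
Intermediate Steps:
$P = -145182$ ($P = \left(-6\right) 24197 = -145182$)
$h{\left(X \right)} = \frac{80}{7}$ ($h{\left(X \right)} = \frac{1}{7} \cdot 80 = \frac{80}{7}$)
$\sqrt{h{\left(211 \right)} + P} = \sqrt{\frac{80}{7} - 145182} = \sqrt{- \frac{1016194}{7}} = \frac{i \sqrt{7113358}}{7}$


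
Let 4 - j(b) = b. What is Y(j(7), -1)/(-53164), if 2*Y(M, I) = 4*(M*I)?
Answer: -3/26582 ≈ -0.00011286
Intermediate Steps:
j(b) = 4 - b
Y(M, I) = 2*I*M (Y(M, I) = (4*(M*I))/2 = (4*(I*M))/2 = (4*I*M)/2 = 2*I*M)
Y(j(7), -1)/(-53164) = (2*(-1)*(4 - 1*7))/(-53164) = (2*(-1)*(4 - 7))*(-1/53164) = (2*(-1)*(-3))*(-1/53164) = 6*(-1/53164) = -3/26582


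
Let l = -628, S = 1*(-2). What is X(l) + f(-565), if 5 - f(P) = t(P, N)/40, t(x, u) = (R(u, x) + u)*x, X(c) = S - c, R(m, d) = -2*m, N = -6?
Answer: 2863/4 ≈ 715.75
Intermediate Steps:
S = -2
X(c) = -2 - c
t(x, u) = -u*x (t(x, u) = (-2*u + u)*x = (-u)*x = -u*x)
f(P) = 5 - 3*P/20 (f(P) = 5 - (-1*(-6)*P)/40 = 5 - 6*P/40 = 5 - 3*P/20)
X(l) + f(-565) = (-2 - 1*(-628)) + (5 - 3/20*(-565)) = (-2 + 628) + (5 + 339/4) = 626 + 359/4 = 2863/4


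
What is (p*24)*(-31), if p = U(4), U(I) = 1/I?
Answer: -186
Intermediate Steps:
U(I) = 1/I
p = 1/4 ≈ 0.25000
(p*24)*(-31) = ((1/4)*24)*(-31) = 6*(-31) = -186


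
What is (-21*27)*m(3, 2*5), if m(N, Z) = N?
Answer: -1701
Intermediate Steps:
(-21*27)*m(3, 2*5) = -21*27*3 = -567*3 = -1701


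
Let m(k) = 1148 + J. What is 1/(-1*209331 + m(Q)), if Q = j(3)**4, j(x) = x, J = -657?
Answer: -1/208840 ≈ -4.7884e-6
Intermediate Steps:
Q = 81 (Q = 3**4 = 81)
m(k) = 491 (m(k) = 1148 - 657 = 491)
1/(-1*209331 + m(Q)) = 1/(-1*209331 + 491) = 1/(-209331 + 491) = 1/(-208840) = -1/208840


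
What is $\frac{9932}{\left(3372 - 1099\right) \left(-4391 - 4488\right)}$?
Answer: $- \frac{764}{1552459} \approx -0.00049212$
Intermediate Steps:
$\frac{9932}{\left(3372 - 1099\right) \left(-4391 - 4488\right)} = \frac{9932}{2273 \left(-8879\right)} = \frac{9932}{-20181967} = 9932 \left(- \frac{1}{20181967}\right) = - \frac{764}{1552459}$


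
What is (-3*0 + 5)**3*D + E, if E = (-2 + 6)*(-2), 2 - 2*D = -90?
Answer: 5742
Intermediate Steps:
D = 46 (D = 1 - 1/2*(-90) = 1 + 45 = 46)
E = -8 (E = 4*(-2) = -8)
(-3*0 + 5)**3*D + E = (-3*0 + 5)**3*46 - 8 = (-1*0 + 5)**3*46 - 8 = (0 + 5)**3*46 - 8 = 5**3*46 - 8 = 125*46 - 8 = 5750 - 8 = 5742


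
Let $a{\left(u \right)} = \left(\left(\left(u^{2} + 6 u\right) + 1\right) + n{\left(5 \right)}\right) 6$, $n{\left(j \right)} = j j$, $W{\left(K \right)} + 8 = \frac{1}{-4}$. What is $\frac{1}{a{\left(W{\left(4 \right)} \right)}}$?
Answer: $\frac{8}{2139} \approx 0.0037401$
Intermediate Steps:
$W{\left(K \right)} = - \frac{33}{4}$ ($W{\left(K \right)} = -8 + \frac{1}{-4} = -8 - \frac{1}{4} = - \frac{33}{4}$)
$n{\left(j \right)} = j^{2}$
$a{\left(u \right)} = 156 + 6 u^{2} + 36 u$ ($a{\left(u \right)} = \left(\left(\left(u^{2} + 6 u\right) + 1\right) + 5^{2}\right) 6 = \left(\left(1 + u^{2} + 6 u\right) + 25\right) 6 = \left(26 + u^{2} + 6 u\right) 6 = 156 + 6 u^{2} + 36 u$)
$\frac{1}{a{\left(W{\left(4 \right)} \right)}} = \frac{1}{156 + 6 \left(- \frac{33}{4}\right)^{2} + 36 \left(- \frac{33}{4}\right)} = \frac{1}{156 + 6 \cdot \frac{1089}{16} - 297} = \frac{1}{156 + \frac{3267}{8} - 297} = \frac{1}{\frac{2139}{8}} = \frac{8}{2139}$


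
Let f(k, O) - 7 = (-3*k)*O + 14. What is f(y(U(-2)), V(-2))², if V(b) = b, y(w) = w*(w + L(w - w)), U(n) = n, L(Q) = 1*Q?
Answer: 2025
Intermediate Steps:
L(Q) = Q
y(w) = w² (y(w) = w*(w + (w - w)) = w*(w + 0) = w*w = w²)
f(k, O) = 21 - 3*O*k (f(k, O) = 7 + ((-3*k)*O + 14) = 7 + (-3*O*k + 14) = 7 + (14 - 3*O*k) = 21 - 3*O*k)
f(y(U(-2)), V(-2))² = (21 - 3*(-2)*(-2)²)² = (21 - 3*(-2)*4)² = (21 + 24)² = 45² = 2025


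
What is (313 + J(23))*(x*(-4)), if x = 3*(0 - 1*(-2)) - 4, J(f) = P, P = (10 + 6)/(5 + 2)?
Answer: -17656/7 ≈ -2522.3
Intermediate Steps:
P = 16/7 ≈ 2.2857
J(f) = 16/7
x = 2 (x = 3*(0 + 2) - 4 = 3*2 - 4 = 6 - 4 = 2)
(313 + J(23))*(x*(-4)) = (313 + 16/7)*(2*(-4)) = (2207/7)*(-8) = -17656/7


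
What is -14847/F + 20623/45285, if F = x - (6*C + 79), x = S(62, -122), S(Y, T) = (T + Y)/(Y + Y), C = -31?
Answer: -20774641099/149531070 ≈ -138.93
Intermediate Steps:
S(Y, T) = (T + Y)/(2*Y) (S(Y, T) = (T + Y)/((2*Y)) = (T + Y)*(1/(2*Y)) = (T + Y)/(2*Y))
x = -15/31 (x = (½)*(-122 + 62)/62 = (½)*(1/62)*(-60) = -15/31 ≈ -0.48387)
F = 3302/31 (F = -15/31 - (6*(-31) + 79) = -15/31 - (-186 + 79) = -15/31 - 1*(-107) = -15/31 + 107 = 3302/31 ≈ 106.52)
-14847/F + 20623/45285 = -14847/3302/31 + 20623/45285 = -14847*31/3302 + 20623*(1/45285) = -460257/3302 + 20623/45285 = -20774641099/149531070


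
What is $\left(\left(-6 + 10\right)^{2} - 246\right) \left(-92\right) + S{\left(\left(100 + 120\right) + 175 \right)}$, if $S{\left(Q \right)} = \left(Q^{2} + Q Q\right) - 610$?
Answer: $332600$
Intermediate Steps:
$S{\left(Q \right)} = -610 + 2 Q^{2}$ ($S{\left(Q \right)} = \left(Q^{2} + Q^{2}\right) - 610 = 2 Q^{2} - 610 = -610 + 2 Q^{2}$)
$\left(\left(-6 + 10\right)^{2} - 246\right) \left(-92\right) + S{\left(\left(100 + 120\right) + 175 \right)} = \left(\left(-6 + 10\right)^{2} - 246\right) \left(-92\right) - \left(610 - 2 \left(\left(100 + 120\right) + 175\right)^{2}\right) = \left(4^{2} - 246\right) \left(-92\right) - \left(610 - 2 \left(220 + 175\right)^{2}\right) = \left(16 - 246\right) \left(-92\right) - \left(610 - 2 \cdot 395^{2}\right) = \left(-230\right) \left(-92\right) + \left(-610 + 2 \cdot 156025\right) = 21160 + \left(-610 + 312050\right) = 21160 + 311440 = 332600$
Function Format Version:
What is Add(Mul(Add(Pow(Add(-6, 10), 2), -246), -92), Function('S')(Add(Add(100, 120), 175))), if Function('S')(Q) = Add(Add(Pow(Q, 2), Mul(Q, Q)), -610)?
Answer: 332600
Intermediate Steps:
Function('S')(Q) = Add(-610, Mul(2, Pow(Q, 2))) (Function('S')(Q) = Add(Add(Pow(Q, 2), Pow(Q, 2)), -610) = Add(Mul(2, Pow(Q, 2)), -610) = Add(-610, Mul(2, Pow(Q, 2))))
Add(Mul(Add(Pow(Add(-6, 10), 2), -246), -92), Function('S')(Add(Add(100, 120), 175))) = Add(Mul(Add(Pow(Add(-6, 10), 2), -246), -92), Add(-610, Mul(2, Pow(Add(Add(100, 120), 175), 2)))) = Add(Mul(Add(Pow(4, 2), -246), -92), Add(-610, Mul(2, Pow(Add(220, 175), 2)))) = Add(Mul(Add(16, -246), -92), Add(-610, Mul(2, Pow(395, 2)))) = Add(Mul(-230, -92), Add(-610, Mul(2, 156025))) = Add(21160, Add(-610, 312050)) = Add(21160, 311440) = 332600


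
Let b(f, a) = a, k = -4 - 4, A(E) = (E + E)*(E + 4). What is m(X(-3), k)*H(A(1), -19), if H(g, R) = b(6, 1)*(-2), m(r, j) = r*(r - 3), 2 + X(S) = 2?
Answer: 0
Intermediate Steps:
A(E) = 2*E*(4 + E) (A(E) = (2*E)*(4 + E) = 2*E*(4 + E))
X(S) = 0 (X(S) = -2 + 2 = 0)
k = -8
m(r, j) = r*(-3 + r)
H(g, R) = -2 (H(g, R) = 1*(-2) = -2)
m(X(-3), k)*H(A(1), -19) = (0*(-3 + 0))*(-2) = (0*(-3))*(-2) = 0*(-2) = 0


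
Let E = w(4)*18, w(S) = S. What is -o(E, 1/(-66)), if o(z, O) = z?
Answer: -72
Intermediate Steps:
E = 72 (E = 4*18 = 72)
-o(E, 1/(-66)) = -1*72 = -72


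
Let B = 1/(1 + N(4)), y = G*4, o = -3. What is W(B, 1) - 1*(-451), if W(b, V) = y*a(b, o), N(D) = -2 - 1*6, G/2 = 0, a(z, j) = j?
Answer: 451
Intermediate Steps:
G = 0 (G = 2*0 = 0)
N(D) = -8 (N(D) = -2 - 6 = -8)
y = 0 (y = 0*4 = 0)
B = -⅐ (B = 1/(1 - 8) = 1/(-7) = -⅐ ≈ -0.14286)
W(b, V) = 0 (W(b, V) = 0*(-3) = 0)
W(B, 1) - 1*(-451) = 0 - 1*(-451) = 0 + 451 = 451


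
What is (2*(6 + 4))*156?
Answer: 3120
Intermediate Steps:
(2*(6 + 4))*156 = (2*10)*156 = 20*156 = 3120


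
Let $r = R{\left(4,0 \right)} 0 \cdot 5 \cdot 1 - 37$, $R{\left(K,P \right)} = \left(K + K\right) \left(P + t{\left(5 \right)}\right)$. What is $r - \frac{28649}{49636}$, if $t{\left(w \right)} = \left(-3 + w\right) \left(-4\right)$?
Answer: $- \frac{1865181}{49636} \approx -37.577$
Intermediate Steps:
$t{\left(w \right)} = 12 - 4 w$
$R{\left(K,P \right)} = 2 K \left(-8 + P\right)$ ($R{\left(K,P \right)} = \left(K + K\right) \left(P + \left(12 - 20\right)\right) = 2 K \left(P + \left(12 - 20\right)\right) = 2 K \left(P - 8\right) = 2 K \left(-8 + P\right)$)
$r = -37$ ($r = 2 \cdot 4 \left(-8 + 0\right) 0 \cdot 5 \cdot 1 - 37 = 2 \cdot 4 \left(-8\right) 0 \cdot 1 - 37 = \left(-64\right) 0 - 37 = 0 - 37 = -37$)
$r - \frac{28649}{49636} = -37 - \frac{28649}{49636} = - \frac{1865181}{49636}$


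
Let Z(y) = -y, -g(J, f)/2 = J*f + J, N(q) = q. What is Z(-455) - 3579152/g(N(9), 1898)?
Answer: 9565981/17091 ≈ 559.71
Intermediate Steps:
g(J, f) = -2*J - 2*J*f (g(J, f) = -2*(J*f + J) = -2*(J + J*f) = -2*J - 2*J*f)
Z(-455) - 3579152/g(N(9), 1898) = -1*(-455) - 3579152/((-2*9*(1 + 1898))) = 455 - 3579152/((-2*9*1899)) = 455 - 3579152/(-34182) = 455 - 3579152*(-1)/34182 = 455 - 1*(-1789576/17091) = 455 + 1789576/17091 = 9565981/17091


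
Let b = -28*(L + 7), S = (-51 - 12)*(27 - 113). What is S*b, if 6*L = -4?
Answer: -960792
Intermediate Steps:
L = -⅔ (L = (⅙)*(-4) = -⅔ ≈ -0.66667)
S = 5418 (S = -63*(-86) = 5418)
b = -532/3 (b = -28*(-⅔ + 7) = -28*19/3 = -532/3 ≈ -177.33)
S*b = 5418*(-532/3) = -960792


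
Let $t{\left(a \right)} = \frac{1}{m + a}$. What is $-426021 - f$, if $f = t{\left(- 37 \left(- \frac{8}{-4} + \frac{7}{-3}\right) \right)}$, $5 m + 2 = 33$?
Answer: $- \frac{118433853}{278} \approx -4.2602 \cdot 10^{5}$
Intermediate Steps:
$m = \frac{31}{5}$ ($m = - \frac{2}{5} + \frac{1}{5} \cdot 33 = - \frac{2}{5} + \frac{33}{5} = \frac{31}{5} \approx 6.2$)
$t{\left(a \right)} = \frac{1}{\frac{31}{5} + a}$
$f = \frac{15}{278}$ ($f = \frac{5}{31 + 5 \left(- 37 \left(- \frac{8}{-4} + \frac{7}{-3}\right)\right)} = \frac{5}{31 + 5 \left(- 37 \left(\left(-8\right) \left(- \frac{1}{4}\right) + 7 \left(- \frac{1}{3}\right)\right)\right)} = \frac{5}{31 + 5 \left(- 37 \left(2 - \frac{7}{3}\right)\right)} = \frac{5}{31 + 5 \left(\left(-37\right) \left(- \frac{1}{3}\right)\right)} = \frac{5}{31 + 5 \cdot \frac{37}{3}} = \frac{5}{31 + \frac{185}{3}} = \frac{5}{\frac{278}{3}} = 5 \cdot \frac{3}{278} = \frac{15}{278} \approx 0.053957$)
$-426021 - f = -426021 - \frac{15}{278} = - \frac{118433853}{278}$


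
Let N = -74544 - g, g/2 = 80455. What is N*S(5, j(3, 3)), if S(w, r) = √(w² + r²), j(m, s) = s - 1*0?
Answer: -235454*√34 ≈ -1.3729e+6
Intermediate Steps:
g = 160910 (g = 2*80455 = 160910)
j(m, s) = s (j(m, s) = s + 0 = s)
S(w, r) = √(r² + w²)
N = -235454 (N = -74544 - 1*160910 = -74544 - 160910 = -235454)
N*S(5, j(3, 3)) = -235454*√(3² + 5²) = -235454*√(9 + 25) = -235454*√34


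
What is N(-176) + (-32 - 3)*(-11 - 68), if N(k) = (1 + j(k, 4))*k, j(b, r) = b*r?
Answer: 126493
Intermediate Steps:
N(k) = k*(1 + 4*k) (N(k) = (1 + k*4)*k = (1 + 4*k)*k = k*(1 + 4*k))
N(-176) + (-32 - 3)*(-11 - 68) = -176*(1 + 4*(-176)) + (-32 - 3)*(-11 - 68) = -176*(1 - 704) - 35*(-79) = -176*(-703) + 2765 = 123728 + 2765 = 126493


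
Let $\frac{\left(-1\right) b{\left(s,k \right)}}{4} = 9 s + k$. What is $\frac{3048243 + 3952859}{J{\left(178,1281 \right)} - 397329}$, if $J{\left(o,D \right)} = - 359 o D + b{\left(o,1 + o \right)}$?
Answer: $- \frac{7001102}{82262915} \approx -0.085106$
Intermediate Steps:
$b{\left(s,k \right)} = - 36 s - 4 k$ ($b{\left(s,k \right)} = - 4 \left(9 s + k\right) = - 4 \left(k + 9 s\right) = - 36 s - 4 k$)
$J{\left(o,D \right)} = -4 - 40 o - 359 D o$ ($J{\left(o,D \right)} = - 359 o D - \left(4 \left(1 + o\right) + 36 o\right) = - 359 D o - \left(4 + 40 o\right) = -4 - 40 o - 359 D o$)
$\frac{3048243 + 3952859}{J{\left(178,1281 \right)} - 397329} = \frac{3048243 + 3952859}{\left(-4 - 7120 - 459879 \cdot 178\right) - 397329} = \frac{7001102}{\left(-4 - 7120 - 81858462\right) - 397329} = \frac{7001102}{-81865586 - 397329} = \frac{7001102}{-82262915} = 7001102 \left(- \frac{1}{82262915}\right) = - \frac{7001102}{82262915}$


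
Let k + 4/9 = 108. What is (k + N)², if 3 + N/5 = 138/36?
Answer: 4044121/324 ≈ 12482.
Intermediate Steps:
k = 968/9 (k = -4/9 + 108 = 968/9 ≈ 107.56)
N = 25/6 (N = -15 + 5*(138/36) = -15 + 5*(138*(1/36)) = -15 + 5*(23/6) = -15 + 115/6 = 25/6 ≈ 4.1667)
(k + N)² = (968/9 + 25/6)² = (2011/18)² = 4044121/324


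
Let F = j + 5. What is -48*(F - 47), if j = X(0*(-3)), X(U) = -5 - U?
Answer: 2256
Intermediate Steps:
j = -5 (j = -5 - 0*(-3) = -5 - 1*0 = -5 + 0 = -5)
F = 0 (F = -5 + 5 = 0)
-48*(F - 47) = -48*(0 - 47) = -48*(-47) = 2256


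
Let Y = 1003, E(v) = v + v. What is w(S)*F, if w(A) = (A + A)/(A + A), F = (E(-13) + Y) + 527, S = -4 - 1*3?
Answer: 1504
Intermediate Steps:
E(v) = 2*v
S = -7 (S = -4 - 3 = -7)
F = 1504 (F = (2*(-13) + 1003) + 527 = (-26 + 1003) + 527 = 977 + 527 = 1504)
w(A) = 1 (w(A) = (2*A)/((2*A)) = (2*A)*(1/(2*A)) = 1)
w(S)*F = 1*1504 = 1504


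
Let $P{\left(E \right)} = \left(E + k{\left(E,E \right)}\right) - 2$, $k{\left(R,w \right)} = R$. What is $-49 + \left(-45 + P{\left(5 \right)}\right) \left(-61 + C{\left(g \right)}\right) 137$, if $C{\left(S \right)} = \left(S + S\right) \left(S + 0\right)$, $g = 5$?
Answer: $55710$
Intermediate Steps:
$C{\left(S \right)} = 2 S^{2}$ ($C{\left(S \right)} = 2 S S = 2 S^{2}$)
$P{\left(E \right)} = -2 + 2 E$ ($P{\left(E \right)} = \left(E + E\right) - 2 = 2 E - 2 = -2 + 2 E$)
$-49 + \left(-45 + P{\left(5 \right)}\right) \left(-61 + C{\left(g \right)}\right) 137 = -49 + \left(-45 + \left(-2 + 2 \cdot 5\right)\right) \left(-61 + 2 \cdot 5^{2}\right) 137 = -49 + \left(-45 + \left(-2 + 10\right)\right) \left(-61 + 2 \cdot 25\right) 137 = -49 + \left(-45 + 8\right) \left(-61 + 50\right) 137 = -49 + \left(-37\right) \left(-11\right) 137 = -49 + 407 \cdot 137 = -49 + 55759 = 55710$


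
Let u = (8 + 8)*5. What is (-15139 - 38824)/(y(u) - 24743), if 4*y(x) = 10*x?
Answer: 53963/24543 ≈ 2.1987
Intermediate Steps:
u = 80 (u = 16*5 = 80)
y(x) = 5*x/2 (y(x) = (10*x)/4 = 5*x/2)
(-15139 - 38824)/(y(u) - 24743) = (-15139 - 38824)/((5/2)*80 - 24743) = -53963/(200 - 24743) = -53963/(-24543) = -53963*(-1/24543) = 53963/24543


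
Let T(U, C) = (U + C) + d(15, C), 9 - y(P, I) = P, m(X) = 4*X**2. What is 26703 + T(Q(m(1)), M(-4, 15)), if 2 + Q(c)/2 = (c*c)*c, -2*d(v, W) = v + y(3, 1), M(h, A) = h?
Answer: 53625/2 ≈ 26813.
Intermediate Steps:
y(P, I) = 9 - P
d(v, W) = -3 - v/2 (d(v, W) = -(v + (9 - 1*3))/2 = -(v + (9 - 3))/2 = -(v + 6)/2 = -(6 + v)/2 = -3 - v/2)
Q(c) = -4 + 2*c**3 (Q(c) = -4 + 2*((c*c)*c) = -4 + 2*(c**2*c) = -4 + 2*c**3)
T(U, C) = -21/2 + C + U (T(U, C) = (U + C) + (-3 - 1/2*15) = (C + U) + (-3 - 15/2) = (C + U) - 21/2 = -21/2 + C + U)
26703 + T(Q(m(1)), M(-4, 15)) = 26703 + (-21/2 - 4 + (-4 + 2*(4*1**2)**3)) = 26703 + (-21/2 - 4 + (-4 + 2*(4*1)**3)) = 26703 + (-21/2 - 4 + (-4 + 2*4**3)) = 26703 + (-21/2 - 4 + (-4 + 2*64)) = 26703 + (-21/2 - 4 + (-4 + 128)) = 26703 + (-21/2 - 4 + 124) = 26703 + 219/2 = 53625/2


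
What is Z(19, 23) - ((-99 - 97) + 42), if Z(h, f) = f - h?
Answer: 158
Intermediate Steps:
Z(19, 23) - ((-99 - 97) + 42) = (23 - 1*19) - ((-99 - 97) + 42) = (23 - 19) - (-196 + 42) = 4 - 1*(-154) = 4 + 154 = 158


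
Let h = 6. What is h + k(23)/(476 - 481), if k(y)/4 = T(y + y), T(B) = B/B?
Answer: 26/5 ≈ 5.2000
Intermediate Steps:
T(B) = 1
k(y) = 4 (k(y) = 4*1 = 4)
h + k(23)/(476 - 481) = 6 + 4/(476 - 481) = 6 + 4/(-5) = 6 + 4*(-⅕) = 6 - ⅘ = 26/5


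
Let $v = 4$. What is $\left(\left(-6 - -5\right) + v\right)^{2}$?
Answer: $9$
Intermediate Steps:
$\left(\left(-6 - -5\right) + v\right)^{2} = \left(\left(-6 - -5\right) + 4\right)^{2} = \left(\left(-6 + 5\right) + 4\right)^{2} = \left(-1 + 4\right)^{2} = 3^{2} = 9$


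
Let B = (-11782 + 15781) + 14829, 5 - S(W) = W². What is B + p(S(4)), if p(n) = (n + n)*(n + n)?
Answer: 19312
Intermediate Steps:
S(W) = 5 - W²
B = 18828 (B = 3999 + 14829 = 18828)
p(n) = 4*n² (p(n) = (2*n)*(2*n) = 4*n²)
B + p(S(4)) = 18828 + 4*(5 - 1*4²)² = 18828 + 4*(5 - 1*16)² = 18828 + 4*(5 - 16)² = 18828 + 4*(-11)² = 18828 + 4*121 = 18828 + 484 = 19312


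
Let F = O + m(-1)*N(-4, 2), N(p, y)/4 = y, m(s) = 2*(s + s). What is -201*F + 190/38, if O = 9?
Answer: 4628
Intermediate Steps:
m(s) = 4*s (m(s) = 2*(2*s) = 4*s)
N(p, y) = 4*y
F = -23 (F = 9 + (4*(-1))*(4*2) = 9 - 4*8 = 9 - 32 = -23)
-201*F + 190/38 = -201/(1/(-23)) + 190/38 = -201/(-1/23) + 190*(1/38) = -201*(-23) + 5 = 4623 + 5 = 4628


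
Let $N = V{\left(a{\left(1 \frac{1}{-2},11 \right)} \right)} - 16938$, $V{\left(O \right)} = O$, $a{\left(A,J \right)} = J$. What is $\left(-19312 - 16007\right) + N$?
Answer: $-52246$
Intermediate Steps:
$N = -16927$ ($N = 11 - 16938 = -16927$)
$\left(-19312 - 16007\right) + N = \left(-19312 - 16007\right) - 16927 = -35319 - 16927 = -52246$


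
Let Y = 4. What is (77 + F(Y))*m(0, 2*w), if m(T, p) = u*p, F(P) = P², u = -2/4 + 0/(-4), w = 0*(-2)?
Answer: 0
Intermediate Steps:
w = 0
u = -½ (u = -2*¼ + 0*(-¼) = -½ + 0 = -½ ≈ -0.50000)
m(T, p) = -p/2
(77 + F(Y))*m(0, 2*w) = (77 + 4²)*(-0) = (77 + 16)*(-½*0) = 93*0 = 0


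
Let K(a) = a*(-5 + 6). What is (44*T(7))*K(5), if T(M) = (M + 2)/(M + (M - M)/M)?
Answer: 1980/7 ≈ 282.86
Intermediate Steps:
K(a) = a (K(a) = a*1 = a)
T(M) = (2 + M)/M (T(M) = (2 + M)/(M + 0/M) = (2 + M)/(M + 0) = (2 + M)/M)
(44*T(7))*K(5) = (44*((2 + 7)/7))*5 = (44*((⅐)*9))*5 = (44*(9/7))*5 = (396/7)*5 = 1980/7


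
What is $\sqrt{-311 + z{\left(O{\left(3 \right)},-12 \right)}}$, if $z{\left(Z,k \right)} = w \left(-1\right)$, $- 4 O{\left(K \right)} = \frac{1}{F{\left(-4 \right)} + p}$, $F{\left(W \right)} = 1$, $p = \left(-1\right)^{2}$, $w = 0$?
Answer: $i \sqrt{311} \approx 17.635 i$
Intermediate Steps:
$p = 1$
$O{\left(K \right)} = - \frac{1}{8}$ ($O{\left(K \right)} = - \frac{1}{4 \left(1 + 1\right)} = - \frac{1}{4 \cdot 2} = \left(- \frac{1}{4}\right) \frac{1}{2} = - \frac{1}{8}$)
$z{\left(Z,k \right)} = 0$ ($z{\left(Z,k \right)} = 0 \left(-1\right) = 0$)
$\sqrt{-311 + z{\left(O{\left(3 \right)},-12 \right)}} = \sqrt{-311 + 0} = \sqrt{-311} = i \sqrt{311}$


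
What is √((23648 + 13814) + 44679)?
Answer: √82141 ≈ 286.60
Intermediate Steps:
√((23648 + 13814) + 44679) = √(37462 + 44679) = √82141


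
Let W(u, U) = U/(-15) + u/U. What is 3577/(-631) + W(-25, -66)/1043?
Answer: -1230172543/217183890 ≈ -5.6642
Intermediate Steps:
W(u, U) = -U/15 + u/U (W(u, U) = U*(-1/15) + u/U = -U/15 + u/U)
3577/(-631) + W(-25, -66)/1043 = 3577/(-631) + (-1/15*(-66) - 25/(-66))/1043 = 3577*(-1/631) + (22/5 - 25*(-1/66))*(1/1043) = -3577/631 + (22/5 + 25/66)*(1/1043) = -3577/631 + (1577/330)*(1/1043) = -3577/631 + 1577/344190 = -1230172543/217183890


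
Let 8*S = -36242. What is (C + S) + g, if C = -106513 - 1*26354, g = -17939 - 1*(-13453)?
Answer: -567533/4 ≈ -1.4188e+5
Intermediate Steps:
S = -18121/4 (S = (1/8)*(-36242) = -18121/4 ≈ -4530.3)
g = -4486 (g = -17939 + 13453 = -4486)
C = -132867 (C = -106513 - 26354 = -132867)
(C + S) + g = (-132867 - 18121/4) - 4486 = -549589/4 - 4486 = -567533/4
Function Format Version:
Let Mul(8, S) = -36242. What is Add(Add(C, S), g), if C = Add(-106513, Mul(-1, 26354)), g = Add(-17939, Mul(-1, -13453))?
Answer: Rational(-567533, 4) ≈ -1.4188e+5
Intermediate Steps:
S = Rational(-18121, 4) (S = Mul(Rational(1, 8), -36242) = Rational(-18121, 4) ≈ -4530.3)
g = -4486 (g = Add(-17939, 13453) = -4486)
C = -132867 (C = Add(-106513, -26354) = -132867)
Add(Add(C, S), g) = Add(Add(-132867, Rational(-18121, 4)), -4486) = Add(Rational(-549589, 4), -4486) = Rational(-567533, 4)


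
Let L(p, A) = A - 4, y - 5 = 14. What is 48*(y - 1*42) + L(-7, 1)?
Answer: -1107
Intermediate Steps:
y = 19 (y = 5 + 14 = 19)
L(p, A) = -4 + A
48*(y - 1*42) + L(-7, 1) = 48*(19 - 1*42) + (-4 + 1) = 48*(19 - 42) - 3 = 48*(-23) - 3 = -1104 - 3 = -1107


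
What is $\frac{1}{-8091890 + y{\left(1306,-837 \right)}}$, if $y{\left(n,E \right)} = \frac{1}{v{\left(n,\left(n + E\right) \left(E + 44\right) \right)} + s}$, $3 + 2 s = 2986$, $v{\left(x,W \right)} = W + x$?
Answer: $- \frac{738239}{5973748781712} \approx -1.2358 \cdot 10^{-7}$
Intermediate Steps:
$s = \frac{2983}{2}$ ($s = - \frac{3}{2} + \frac{1}{2} \cdot 2986 = - \frac{3}{2} + 1493 = \frac{2983}{2} \approx 1491.5$)
$y{\left(n,E \right)} = \frac{1}{\frac{2983}{2} + n + \left(44 + E\right) \left(E + n\right)}$ ($y{\left(n,E \right)} = \frac{1}{\left(\left(n + E\right) \left(E + 44\right) + n\right) + \frac{2983}{2}} = \frac{1}{\left(\left(E + n\right) \left(44 + E\right) + n\right) + \frac{2983}{2}} = \frac{1}{\left(\left(44 + E\right) \left(E + n\right) + n\right) + \frac{2983}{2}} = \frac{1}{\left(n + \left(44 + E\right) \left(E + n\right)\right) + \frac{2983}{2}} = \frac{1}{\frac{2983}{2} + n + \left(44 + E\right) \left(E + n\right)}$)
$\frac{1}{-8091890 + y{\left(1306,-837 \right)}} = \frac{1}{-8091890 + \frac{2}{2983 + 2 \left(-837\right)^{2} + 88 \left(-837\right) + 90 \cdot 1306 + 2 \left(-837\right) 1306}} = \frac{1}{-8091890 + \frac{2}{2983 + 2 \cdot 700569 - 73656 + 117540 - 2186244}} = \frac{1}{-8091890 + \frac{2}{2983 + 1401138 - 73656 + 117540 - 2186244}} = \frac{1}{-8091890 + \frac{2}{-738239}} = \frac{1}{-8091890 + 2 \left(- \frac{1}{738239}\right)} = \frac{1}{-8091890 - \frac{2}{738239}} = \frac{1}{- \frac{5973748781712}{738239}} = - \frac{738239}{5973748781712}$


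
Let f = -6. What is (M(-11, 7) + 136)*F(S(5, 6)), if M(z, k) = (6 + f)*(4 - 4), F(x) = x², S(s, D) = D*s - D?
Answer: 78336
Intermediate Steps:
S(s, D) = -D + D*s
M(z, k) = 0 (M(z, k) = (6 - 6)*(4 - 4) = 0*0 = 0)
(M(-11, 7) + 136)*F(S(5, 6)) = (0 + 136)*(6*(-1 + 5))² = 136*(6*4)² = 136*24² = 136*576 = 78336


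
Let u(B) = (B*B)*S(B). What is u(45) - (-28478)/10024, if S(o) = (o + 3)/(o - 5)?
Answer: 12193399/5012 ≈ 2432.8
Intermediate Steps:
S(o) = (3 + o)/(-5 + o)
u(B) = B²*(3 + B)/(-5 + B) (u(B) = (B*B)*((3 + B)/(-5 + B)) = B²*((3 + B)/(-5 + B)) = B²*(3 + B)/(-5 + B))
u(45) - (-28478)/10024 = 45²*(3 + 45)/(-5 + 45) - (-28478)/10024 = 2025*48/40 - (-28478)/10024 = 2025*(1/40)*48 - 1*(-14239/5012) = 2430 + 14239/5012 = 12193399/5012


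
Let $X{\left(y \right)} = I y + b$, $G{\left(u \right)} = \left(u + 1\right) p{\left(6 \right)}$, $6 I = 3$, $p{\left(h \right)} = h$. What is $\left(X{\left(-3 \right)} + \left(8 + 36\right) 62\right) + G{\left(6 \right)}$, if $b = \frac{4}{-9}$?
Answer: $\frac{49825}{18} \approx 2768.1$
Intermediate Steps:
$I = \frac{1}{2}$ ($I = \frac{1}{6} \cdot 3 = \frac{1}{2} \approx 0.5$)
$b = - \frac{4}{9}$ ($b = 4 \left(- \frac{1}{9}\right) = - \frac{4}{9} \approx -0.44444$)
$G{\left(u \right)} = 6 + 6 u$ ($G{\left(u \right)} = \left(u + 1\right) 6 = \left(1 + u\right) 6 = 6 + 6 u$)
$X{\left(y \right)} = - \frac{4}{9} + \frac{y}{2}$ ($X{\left(y \right)} = \frac{y}{2} - \frac{4}{9} = - \frac{4}{9} + \frac{y}{2}$)
$\left(X{\left(-3 \right)} + \left(8 + 36\right) 62\right) + G{\left(6 \right)} = \left(\left(- \frac{4}{9} + \frac{1}{2} \left(-3\right)\right) + \left(8 + 36\right) 62\right) + \left(6 + 6 \cdot 6\right) = \left(\left(- \frac{4}{9} - \frac{3}{2}\right) + 44 \cdot 62\right) + \left(6 + 36\right) = \left(- \frac{35}{18} + 2728\right) + 42 = \frac{49069}{18} + 42 = \frac{49825}{18}$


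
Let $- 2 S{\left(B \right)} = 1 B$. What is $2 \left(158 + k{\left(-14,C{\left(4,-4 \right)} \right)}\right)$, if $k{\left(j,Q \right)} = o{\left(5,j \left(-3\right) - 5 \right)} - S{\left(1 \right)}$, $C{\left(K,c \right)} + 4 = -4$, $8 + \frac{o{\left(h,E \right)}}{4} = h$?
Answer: $293$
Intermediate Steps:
$o{\left(h,E \right)} = -32 + 4 h$
$C{\left(K,c \right)} = -8$ ($C{\left(K,c \right)} = -4 - 4 = -8$)
$S{\left(B \right)} = - \frac{B}{2}$ ($S{\left(B \right)} = - \frac{1 B}{2} = - \frac{B}{2}$)
$k{\left(j,Q \right)} = - \frac{23}{2}$ ($k{\left(j,Q \right)} = \left(-32 + 4 \cdot 5\right) - \left(- \frac{1}{2}\right) 1 = \left(-32 + 20\right) - - \frac{1}{2} = -12 + \frac{1}{2} = - \frac{23}{2}$)
$2 \left(158 + k{\left(-14,C{\left(4,-4 \right)} \right)}\right) = 2 \left(158 - \frac{23}{2}\right) = 2 \cdot \frac{293}{2} = 293$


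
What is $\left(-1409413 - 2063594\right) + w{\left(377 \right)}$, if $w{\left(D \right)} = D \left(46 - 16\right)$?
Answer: $-3461697$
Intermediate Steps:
$w{\left(D \right)} = 30 D$ ($w{\left(D \right)} = D \left(46 - 16\right) = D 30 = 30 D$)
$\left(-1409413 - 2063594\right) + w{\left(377 \right)} = \left(-1409413 - 2063594\right) + 30 \cdot 377 = -3473007 + 11310 = -3461697$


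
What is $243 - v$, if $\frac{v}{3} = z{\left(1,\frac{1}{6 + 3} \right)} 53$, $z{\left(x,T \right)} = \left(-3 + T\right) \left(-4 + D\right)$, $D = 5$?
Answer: $\frac{2107}{3} \approx 702.33$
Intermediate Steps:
$z{\left(x,T \right)} = -3 + T$ ($z{\left(x,T \right)} = \left(-3 + T\right) \left(-4 + 5\right) = \left(-3 + T\right) 1 = -3 + T$)
$v = - \frac{1378}{3}$ ($v = 3 \left(-3 + \frac{1}{6 + 3}\right) 53 = 3 \left(-3 + \frac{1}{9}\right) 53 = 3 \left(\left(- \frac{26}{9}\right) 53\right) = 3 \left(- \frac{1378}{9}\right) = - \frac{1378}{3} \approx -459.33$)
$243 - v = 243 - - \frac{1378}{3} = 243 + \frac{1378}{3} = \frac{2107}{3}$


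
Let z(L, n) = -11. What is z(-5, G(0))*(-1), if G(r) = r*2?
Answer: 11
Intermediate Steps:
G(r) = 2*r
z(-5, G(0))*(-1) = -11*(-1) = 11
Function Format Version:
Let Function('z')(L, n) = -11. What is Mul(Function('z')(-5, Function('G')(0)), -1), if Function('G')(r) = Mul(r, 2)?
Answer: 11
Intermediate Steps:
Function('G')(r) = Mul(2, r)
Mul(Function('z')(-5, Function('G')(0)), -1) = Mul(-11, -1) = 11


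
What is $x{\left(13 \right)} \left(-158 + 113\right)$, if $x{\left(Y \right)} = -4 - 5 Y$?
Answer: $3105$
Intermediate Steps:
$x{\left(13 \right)} \left(-158 + 113\right) = \left(-4 - 65\right) \left(-158 + 113\right) = \left(-4 - 65\right) \left(-45\right) = \left(-69\right) \left(-45\right) = 3105$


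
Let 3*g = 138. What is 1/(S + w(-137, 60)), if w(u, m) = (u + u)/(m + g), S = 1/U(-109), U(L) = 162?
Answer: -8586/22141 ≈ -0.38779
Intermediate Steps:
g = 46 (g = (⅓)*138 = 46)
S = 1/162 ≈ 0.0061728
w(u, m) = 2*u/(46 + m) (w(u, m) = (u + u)/(m + 46) = (2*u)/(46 + m) = 2*u/(46 + m))
1/(S + w(-137, 60)) = 1/(1/162 + 2*(-137)/(46 + 60)) = 1/(1/162 + 2*(-137)/106) = 1/(1/162 + 2*(-137)*(1/106)) = 1/(1/162 - 137/53) = 1/(-22141/8586) = -8586/22141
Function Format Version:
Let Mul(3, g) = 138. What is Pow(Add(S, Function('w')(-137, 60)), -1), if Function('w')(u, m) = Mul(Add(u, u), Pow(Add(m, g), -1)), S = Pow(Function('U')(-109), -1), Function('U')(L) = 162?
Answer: Rational(-8586, 22141) ≈ -0.38779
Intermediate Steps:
g = 46 (g = Mul(Rational(1, 3), 138) = 46)
S = Rational(1, 162) (S = Pow(162, -1) = Rational(1, 162) ≈ 0.0061728)
Function('w')(u, m) = Mul(2, u, Pow(Add(46, m), -1)) (Function('w')(u, m) = Mul(Add(u, u), Pow(Add(m, 46), -1)) = Mul(Mul(2, u), Pow(Add(46, m), -1)) = Mul(2, u, Pow(Add(46, m), -1)))
Pow(Add(S, Function('w')(-137, 60)), -1) = Pow(Add(Rational(1, 162), Mul(2, -137, Pow(Add(46, 60), -1))), -1) = Pow(Add(Rational(1, 162), Mul(2, -137, Pow(106, -1))), -1) = Pow(Add(Rational(1, 162), Mul(2, -137, Rational(1, 106))), -1) = Pow(Add(Rational(1, 162), Rational(-137, 53)), -1) = Pow(Rational(-22141, 8586), -1) = Rational(-8586, 22141)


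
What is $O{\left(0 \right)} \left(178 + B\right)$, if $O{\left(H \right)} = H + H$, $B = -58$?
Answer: $0$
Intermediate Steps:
$O{\left(H \right)} = 2 H$
$O{\left(0 \right)} \left(178 + B\right) = 2 \cdot 0 \left(178 - 58\right) = 0 \cdot 120 = 0$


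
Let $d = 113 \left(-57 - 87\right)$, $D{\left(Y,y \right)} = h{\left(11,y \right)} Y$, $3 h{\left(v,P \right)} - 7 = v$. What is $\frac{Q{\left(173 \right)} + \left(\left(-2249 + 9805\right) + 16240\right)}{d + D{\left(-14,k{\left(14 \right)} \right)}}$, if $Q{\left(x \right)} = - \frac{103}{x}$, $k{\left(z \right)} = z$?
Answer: $- \frac{4116605}{2829588} \approx -1.4548$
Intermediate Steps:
$h{\left(v,P \right)} = \frac{7}{3} + \frac{v}{3}$
$D{\left(Y,y \right)} = 6 Y$ ($D{\left(Y,y \right)} = \left(\frac{7}{3} + \frac{1}{3} \cdot 11\right) Y = \left(\frac{7}{3} + \frac{11}{3}\right) Y = 6 Y$)
$d = -16272$ ($d = 113 \left(-144\right) = -16272$)
$\frac{Q{\left(173 \right)} + \left(\left(-2249 + 9805\right) + 16240\right)}{d + D{\left(-14,k{\left(14 \right)} \right)}} = \frac{- \frac{103}{173} + \left(\left(-2249 + 9805\right) + 16240\right)}{-16272 + 6 \left(-14\right)} = \frac{\left(-103\right) \frac{1}{173} + \left(7556 + 16240\right)}{-16272 - 84} = \frac{- \frac{103}{173} + 23796}{-16356} = \frac{4116605}{173} \left(- \frac{1}{16356}\right) = - \frac{4116605}{2829588}$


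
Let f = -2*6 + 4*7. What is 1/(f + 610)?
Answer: 1/626 ≈ 0.0015974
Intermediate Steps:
f = 16 (f = -12 + 28 = 16)
1/(f + 610) = 1/(16 + 610) = 1/626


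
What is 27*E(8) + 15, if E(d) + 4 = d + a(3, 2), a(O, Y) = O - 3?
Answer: 123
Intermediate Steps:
a(O, Y) = -3 + O
E(d) = -4 + d (E(d) = -4 + (d + (-3 + 3)) = -4 + (d + 0) = -4 + d)
27*E(8) + 15 = 27*(-4 + 8) + 15 = 27*4 + 15 = 108 + 15 = 123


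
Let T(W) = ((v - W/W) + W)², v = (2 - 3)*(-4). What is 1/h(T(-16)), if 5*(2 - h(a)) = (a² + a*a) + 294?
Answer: -5/57406 ≈ -8.7099e-5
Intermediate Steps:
v = 4 (v = -1*(-4) = 4)
T(W) = (3 + W)² (T(W) = ((4 - W/W) + W)² = ((4 - 1*1) + W)² = ((4 - 1) + W)² = (3 + W)²)
h(a) = -284/5 - 2*a²/5 (h(a) = 2 - ((a² + a*a) + 294)/5 = 2 - ((a² + a²) + 294)/5 = 2 - (2*a² + 294)/5 = 2 - (294 + 2*a²)/5 = 2 + (-294/5 - 2*a²/5) = -284/5 - 2*a²/5)
1/h(T(-16)) = 1/(-284/5 - 2*(3 - 16)⁴/5) = 1/(-284/5 - 2*((-13)²)²/5) = 1/(-284/5 - ⅖*169²) = 1/(-284/5 - ⅖*28561) = 1/(-284/5 - 57122/5) = 1/(-57406/5) = -5/57406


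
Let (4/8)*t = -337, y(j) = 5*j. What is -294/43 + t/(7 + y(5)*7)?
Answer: -41245/3913 ≈ -10.541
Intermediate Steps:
t = -674 (t = 2*(-337) = -674)
-294/43 + t/(7 + y(5)*7) = -294/43 - 674/(7 + (5*5)*7) = -294*1/43 - 674/(7 + 25*7) = -294/43 - 674/(7 + 175) = -294/43 - 674/182 = -294/43 - 674*1/182 = -294/43 - 337/91 = -41245/3913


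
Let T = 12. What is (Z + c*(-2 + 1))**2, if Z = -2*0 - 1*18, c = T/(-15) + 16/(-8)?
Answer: 5776/25 ≈ 231.04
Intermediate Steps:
c = -14/5 (c = 12/(-15) + 16/(-8) = 12*(-1/15) + 16*(-1/8) = -4/5 - 2 = -14/5 ≈ -2.8000)
Z = -18 (Z = 0 - 18 = -18)
(Z + c*(-2 + 1))**2 = (-18 - 14*(-2 + 1)/5)**2 = (-18 - 14/5*(-1))**2 = (-18 + 14/5)**2 = (-76/5)**2 = 5776/25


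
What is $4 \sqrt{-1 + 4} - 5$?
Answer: $-5 + 4 \sqrt{3} \approx 1.9282$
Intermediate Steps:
$4 \sqrt{-1 + 4} - 5 = 4 \sqrt{3} - 5 = -5 + 4 \sqrt{3}$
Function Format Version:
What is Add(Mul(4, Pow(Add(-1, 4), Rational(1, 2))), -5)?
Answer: Add(-5, Mul(4, Pow(3, Rational(1, 2)))) ≈ 1.9282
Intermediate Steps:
Add(Mul(4, Pow(Add(-1, 4), Rational(1, 2))), -5) = Add(Mul(4, Pow(3, Rational(1, 2))), -5) = Add(-5, Mul(4, Pow(3, Rational(1, 2))))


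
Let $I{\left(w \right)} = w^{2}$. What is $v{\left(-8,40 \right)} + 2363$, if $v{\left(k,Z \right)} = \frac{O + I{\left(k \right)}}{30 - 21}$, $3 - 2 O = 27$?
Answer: $\frac{21319}{9} \approx 2368.8$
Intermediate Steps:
$O = -12$ ($O = \frac{3}{2} - \frac{27}{2} = -12$)
$v{\left(k,Z \right)} = - \frac{4}{3} + \frac{k^{2}}{9}$ ($v{\left(k,Z \right)} = \frac{-12 + k^{2}}{30 - 21} = \frac{-12 + k^{2}}{9} = \left(-12 + k^{2}\right) \frac{1}{9} = - \frac{4}{3} + \frac{k^{2}}{9}$)
$v{\left(-8,40 \right)} + 2363 = \left(- \frac{4}{3} + \frac{\left(-8\right)^{2}}{9}\right) + 2363 = \left(- \frac{4}{3} + \frac{1}{9} \cdot 64\right) + 2363 = \left(- \frac{4}{3} + \frac{64}{9}\right) + 2363 = \frac{52}{9} + 2363 = \frac{21319}{9}$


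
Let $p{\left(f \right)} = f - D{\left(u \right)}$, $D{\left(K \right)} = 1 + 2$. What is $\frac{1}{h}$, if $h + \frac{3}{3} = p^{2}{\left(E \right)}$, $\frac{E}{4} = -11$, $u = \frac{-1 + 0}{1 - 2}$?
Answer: $\frac{1}{2208} \approx 0.0004529$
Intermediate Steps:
$u = 1$ ($u = - \frac{1}{-1} = \left(-1\right) \left(-1\right) = 1$)
$D{\left(K \right)} = 3$
$E = -44$ ($E = 4 \left(-11\right) = -44$)
$p{\left(f \right)} = -3 + f$ ($p{\left(f \right)} = f - 3 = -3 + f$)
$h = 2208$ ($h = -1 + \left(-3 - 44\right)^{2} = -1 + \left(-47\right)^{2} = -1 + 2209 = 2208$)
$\frac{1}{h} = \frac{1}{2208}$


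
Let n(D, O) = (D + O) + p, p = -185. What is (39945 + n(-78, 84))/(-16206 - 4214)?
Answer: -19883/10210 ≈ -1.9474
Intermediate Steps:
n(D, O) = -185 + D + O (n(D, O) = (D + O) - 185 = -185 + D + O)
(39945 + n(-78, 84))/(-16206 - 4214) = (39945 + (-185 - 78 + 84))/(-16206 - 4214) = (39945 - 179)/(-20420) = 39766*(-1/20420) = -19883/10210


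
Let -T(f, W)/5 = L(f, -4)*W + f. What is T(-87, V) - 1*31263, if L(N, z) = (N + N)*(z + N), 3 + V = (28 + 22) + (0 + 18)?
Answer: -5176878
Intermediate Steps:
V = 65 (V = -3 + ((28 + 22) + (0 + 18)) = -3 + (50 + 18) = -3 + 68 = 65)
L(N, z) = 2*N*(N + z) (L(N, z) = (2*N)*(N + z) = 2*N*(N + z))
T(f, W) = -5*f - 10*W*f*(-4 + f) (T(f, W) = -5*((2*f*(f - 4))*W + f) = -5*((2*f*(-4 + f))*W + f) = -5*(2*W*f*(-4 + f) + f) = -5*(f + 2*W*f*(-4 + f)) = -5*f - 10*W*f*(-4 + f))
T(-87, V) - 1*31263 = 5*(-87)*(-1 - 2*65*(-4 - 87)) - 1*31263 = 5*(-87)*(-1 - 2*65*(-91)) - 31263 = 5*(-87)*(-1 + 11830) - 31263 = 5*(-87)*11829 - 31263 = -5145615 - 31263 = -5176878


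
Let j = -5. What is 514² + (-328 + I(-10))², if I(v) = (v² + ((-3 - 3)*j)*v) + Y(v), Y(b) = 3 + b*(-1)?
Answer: 529421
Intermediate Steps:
Y(b) = 3 - b
I(v) = 3 + v² + 29*v (I(v) = (v² + ((-3 - 3)*(-5))*v) + (3 - v) = (v² + (-6*(-5))*v) + (3 - v) = (v² + 30*v) + (3 - v) = 3 + v² + 29*v)
514² + (-328 + I(-10))² = 514² + (-328 + (3 + (-10)² + 29*(-10)))² = 264196 + (-328 + (3 + 100 - 290))² = 264196 + (-328 - 187)² = 264196 + (-515)² = 264196 + 265225 = 529421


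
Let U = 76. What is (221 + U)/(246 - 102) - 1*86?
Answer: -1343/16 ≈ -83.938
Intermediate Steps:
(221 + U)/(246 - 102) - 1*86 = (221 + 76)/(246 - 102) - 1*86 = 297/144 - 86 = 297*(1/144) - 86 = 33/16 - 86 = -1343/16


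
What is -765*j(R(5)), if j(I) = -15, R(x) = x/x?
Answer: 11475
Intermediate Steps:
R(x) = 1
-765*j(R(5)) = -765*(-15) = 11475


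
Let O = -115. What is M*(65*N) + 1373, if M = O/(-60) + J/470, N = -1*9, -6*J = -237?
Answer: 19043/94 ≈ 202.59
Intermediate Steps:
J = 79/2 (J = -⅙*(-237) = 79/2 ≈ 39.500)
N = -9
M = 2821/1410 (M = -115/(-60) + (79/2)/470 = -115*(-1/60) + (79/2)*(1/470) = 23/12 + 79/940 = 2821/1410 ≈ 2.0007)
M*(65*N) + 1373 = 2821*(65*(-9))/1410 + 1373 = (2821/1410)*(-585) + 1373 = -110019/94 + 1373 = 19043/94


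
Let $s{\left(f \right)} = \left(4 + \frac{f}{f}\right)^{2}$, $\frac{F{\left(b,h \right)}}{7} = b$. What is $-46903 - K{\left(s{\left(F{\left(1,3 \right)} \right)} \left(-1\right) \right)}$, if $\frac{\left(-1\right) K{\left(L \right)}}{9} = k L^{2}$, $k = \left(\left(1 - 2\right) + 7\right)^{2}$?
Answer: $155597$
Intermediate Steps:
$F{\left(b,h \right)} = 7 b$
$k = 36$ ($k = \left(\left(1 - 2\right) + 7\right)^{2} = \left(-1 + 7\right)^{2} = 6^{2} = 36$)
$s{\left(f \right)} = 25$ ($s{\left(f \right)} = \left(4 + 1\right)^{2} = 5^{2} = 25$)
$K{\left(L \right)} = - 324 L^{2}$ ($K{\left(L \right)} = - 9 \cdot 36 L^{2} = - 324 L^{2}$)
$-46903 - K{\left(s{\left(F{\left(1,3 \right)} \right)} \left(-1\right) \right)} = -46903 - - 324 \left(25 \left(-1\right)\right)^{2} = -46903 - - 324 \left(-25\right)^{2} = -46903 - \left(-324\right) 625 = -46903 - -202500 = -46903 + 202500 = 155597$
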